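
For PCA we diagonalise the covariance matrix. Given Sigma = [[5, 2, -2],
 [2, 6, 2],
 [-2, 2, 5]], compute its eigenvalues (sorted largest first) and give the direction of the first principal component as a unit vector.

Step 1 — characteristic polynomial p(λ) = det(λI - Sigma) = λ³ - tr·λ² + c_1·λ - det, where tr = trace, c_1 = sum of the principal 2×2 minors, det = det(Sigma):
  tr = 5 + 6 + 5 = 16,
  c_1 = (5·6 - (2)²) + (5·5 - (-2)²) + (6·5 - (2)²) = 26 + 21 + 26 = 73,
  det = 5·(6·5 - (2)²) - (2)·((2)·5 - (2)·(-2)) + (-2)·((2)·(2) - 6·(-2)) = 5·(26) - (2)·(14) + (-2)·(16) = 70.
  So p(λ) = λ³ - 16λ² + 73λ - 70.
Step 2 — look for an integer root (rational root theorem: any rational root is an integer divisor of 70). Testing λ = 7:
  p(7) = 343 - 784 + 511 - 70 = 0  ✓
  Dividing out (λ - 7): p(λ) = (λ - 7)(λ² - 9λ + 10).
Step 3 — remaining eigenvalues from the quadratic λ² - 9λ + 10 = 0:
  Δ = 9² - 4·10 = 81 - 40 = 41,  λ = (9 ± √41)/2 = (9 ± 6.4031)/2 ≈ 7.7016 or 1.2984.
  Sorted: λ_1 = 7.7016,  λ_2 = 7,  λ_3 = 1.2984  (check: sum = 16 = tr ✓).

Step 4 — unit eigenvector for λ_1 ≈ 7.7016: v spans the null space of (Sigma - λ_1 I), whose rows are
  r_1 = (-2.7016, 2, -2),  r_2 = (2, -1.7016, 2),  r_3 = (-2, 2, -2.7016).
  v is orthogonal to every row, so take v ∝ r_1 × r_2 = ((2)·(2) - (-2)·(-1.7016), (-2)·(2) - (-2.7016)·(2), (-2.7016)·(-1.7016) - (2)·(2)) ≈ (0.5969, 1.4031, 0.5969).
  Let u = (0.5969, 1.4031, 0.5969).
  ||u|| = √((0.5969)² + (1.4031)² + (0.5969)²) = √(2.6813) ≈ 1.6375,  v_1 = u/||u|| ≈ (0.3645, 0.8569, 0.3645) (||v_1|| = 1).

λ_1 = 7.7016,  λ_2 = 7,  λ_3 = 1.2984;  v_1 ≈ (0.3645, 0.8569, 0.3645)


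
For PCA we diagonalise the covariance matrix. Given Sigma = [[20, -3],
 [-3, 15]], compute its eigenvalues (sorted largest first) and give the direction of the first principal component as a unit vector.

Step 1 — characteristic polynomial of 2×2 Sigma:
  det(Sigma - λI) = λ² - trace · λ + det = 0.
  trace = 20 + 15 = 35, det = 20·15 - (-3)² = 291.
Step 2 — discriminant:
  Δ = trace² - 4·det = 1225 - 1164 = 61.
Step 3 — eigenvalues:
  λ = (trace ± √Δ)/2 = (35 ± 7.8102)/2,
  λ_1 = 21.4051,  λ_2 = 13.5949.

Step 4 — unit eigenvector for λ_1: solve (Sigma - λ_1 I)v = 0. First row:
  (20 - 21.4051)·v_x + (-3)·v_y = 0, i.e. (-1.4051)·v_x + (-3)·v_y = 0,
  so v ∝ (b, λ_1 - a) = (-3, 1.4051); multiply by -1 so the first entry is positive: u = (3, -1.4051).
  ||u|| = √((3)² + (-1.4051)²) = √(10.9744) ≈ 3.3128,
  v_1 = u/||u|| ≈ (0.9056, -0.4242) (||v_1|| = 1).

λ_1 = 21.4051,  λ_2 = 13.5949;  v_1 ≈ (0.9056, -0.4242)


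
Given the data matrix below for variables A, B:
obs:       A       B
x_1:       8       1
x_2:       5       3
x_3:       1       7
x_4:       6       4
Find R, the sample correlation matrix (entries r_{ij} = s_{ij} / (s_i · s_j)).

Step 1 — column means:
  mean(A) = (8 + 5 + 1 + 6) / 4 = 20/4 = 5
  mean(B) = (1 + 3 + 7 + 4) / 4 = 15/4 = 3.75

Step 2 — sample variances and covariances s[i,j] = (1/(n-1)) · Σ_k (x_{k,i} - mean_i) · (x_{k,j} - mean_j), with n-1 = 3:
  s[A,A] = ((3)·(3) + (0)·(0) + (-4)·(-4) + (1)·(1)) / 3 = 26/3 = 8.6667
  s[A,B] = ((3)·(-2.75) + (0)·(-0.75) + (-4)·(3.25) + (1)·(0.25)) / 3 = -21/3 = -7
  s[B,B] = ((-2.75)·(-2.75) + (-0.75)·(-0.75) + (3.25)·(3.25) + (0.25)·(0.25)) / 3 = 18.75/3 = 6.25
  Sample standard deviations s_i = √(s[i,i]):
  s(A) = √(8.6667) = 2.9439
  s(B) = √(6.25) = 2.5

Step 3 — r_{ij} = s_{ij} / (s_i · s_j):
  r[A,A] = 1 (diagonal).
  r[A,B] = -7 / (2.9439 · 2.5) = -7 / 7.3598 = -0.9511
  r[B,B] = 1 (diagonal).

R is symmetric with unit diagonal. Assembling:

R = [[1, -0.9511],
 [-0.9511, 1]]


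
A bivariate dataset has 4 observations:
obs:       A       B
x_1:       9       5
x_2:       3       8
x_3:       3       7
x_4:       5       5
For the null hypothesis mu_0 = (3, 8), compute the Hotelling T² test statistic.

Step 1 — sample mean vector:
  mean(A) = (9 + 3 + 3 + 5) / 4 = 20/4 = 5
  mean(B) = (5 + 8 + 7 + 5) / 4 = 25/4 = 6.25
  x̄ = (5, 6.25),  deviation x̄ - mu_0 = (5, 6.25) - (3, 8) = (2, -1.75).

Step 2 — sample covariance matrix, S[i,j] = (1/(n-1)) · Σ_k (x_{k,i} - mean_i) · (x_{k,j} - mean_j), divisor n-1 = 3:
  S[A,A] = ((4)·(4) + (-2)·(-2) + (-2)·(-2) + (0)·(0)) / 3 = 24/3 = 8
  S[A,B] = ((4)·(-1.25) + (-2)·(1.75) + (-2)·(0.75) + (0)·(-1.25)) / 3 = -10/3 = -3.3333
  S[B,B] = ((-1.25)·(-1.25) + (1.75)·(1.75) + (0.75)·(0.75) + (-1.25)·(-1.25)) / 3 = 6.75/3 = 2.25
  S = [[8, -3.3333],
 [-3.3333, 2.25]].

Step 3 — invert S. det(S) = 8·2.25 - (-3.3333)² = 6.8889.
  S^{-1} = (1/det) · [[d, -b], [-b, a]] = [[0.3266, 0.4839],
 [0.4839, 1.1613]].

Step 4 — quadratic form (x̄ - mu_0)^T · S^{-1} · (x̄ - mu_0):
  S^{-1} · (x̄ - mu_0) = (-0.1935, -1.0645),
  (x̄ - mu_0)^T · [...] = (2)·(-0.1935) + (-1.75)·(-1.0645) = 1.4758.

Step 5 — scale by n: T² = 4 · 1.4758 = 5.9032.

T² ≈ 5.9032


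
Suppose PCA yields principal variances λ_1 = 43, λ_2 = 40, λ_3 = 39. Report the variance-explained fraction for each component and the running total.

Step 1 — total variance = trace(Sigma) = Σ λ_i = 43 + 40 + 39 = 122.

Step 2 — fraction explained by component i = λ_i / Σ λ:
  PC1: 43/122 = 0.3525
  PC2: 40/122 = 0.3279
  PC3: 39/122 = 0.3197

Step 3 — cumulative fraction after k components = (λ_1 + ... + λ_k) / Σ λ:
  k = 1: 43/122 = 0.3525
  k = 2: (43 + 40)/122 = 83/122 = 0.6803
  k = 3: (43 + 40 + 39)/122 = 122/122 = 1

Summary (fraction, with percent):

explained: PC1 0.3525 (35.25%), PC2 0.3279 (32.79%), PC3 0.3197 (31.97%);  cumulative: 0.3525, 0.6803, 1


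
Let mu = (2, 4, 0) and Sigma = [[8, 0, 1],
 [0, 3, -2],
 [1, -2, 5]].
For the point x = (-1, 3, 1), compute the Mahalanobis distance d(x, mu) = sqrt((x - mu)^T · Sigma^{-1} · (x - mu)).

Step 1 — centre the observation: (x - mu) = (-3, -1, 1).

Step 2 — invert Sigma (cofactor / det for 3×3, or solve directly):
  Sigma^{-1} = [[0.1294, -0.0235, -0.0353],
 [-0.0235, 0.4588, 0.1882],
 [-0.0353, 0.1882, 0.2824]].

Step 3 — form the quadratic (x - mu)^T · Sigma^{-1} · (x - mu):
  Sigma^{-1} · (x - mu) = (-0.4, -0.2, 0.2).
  (x - mu)^T · [Sigma^{-1} · (x - mu)] = (-3)·(-0.4) + (-1)·(-0.2) + (1)·(0.2) = 1.6.

Step 4 — take square root: d = √(1.6) ≈ 1.2649.

d(x, mu) = √(1.6) ≈ 1.2649


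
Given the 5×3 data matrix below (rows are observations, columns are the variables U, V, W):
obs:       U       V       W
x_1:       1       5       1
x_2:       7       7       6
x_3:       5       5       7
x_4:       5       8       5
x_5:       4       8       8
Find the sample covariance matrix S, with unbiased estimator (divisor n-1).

Step 1 — column means:
  mean(U) = (1 + 7 + 5 + 5 + 4) / 5 = 22/5 = 4.4
  mean(V) = (5 + 7 + 5 + 8 + 8) / 5 = 33/5 = 6.6
  mean(W) = (1 + 6 + 7 + 5 + 8) / 5 = 27/5 = 5.4

Step 2 — sample covariance S[i,j] = (1/(n-1)) · Σ_k (x_{k,i} - mean_i) · (x_{k,j} - mean_j), with n-1 = 4.
  S[U,U] = ((-3.4)·(-3.4) + (2.6)·(2.6) + (0.6)·(0.6) + (0.6)·(0.6) + (-0.4)·(-0.4)) / 4 = 19.2/4 = 4.8
  S[U,V] = ((-3.4)·(-1.6) + (2.6)·(0.4) + (0.6)·(-1.6) + (0.6)·(1.4) + (-0.4)·(1.4)) / 4 = 5.8/4 = 1.45
  S[U,W] = ((-3.4)·(-4.4) + (2.6)·(0.6) + (0.6)·(1.6) + (0.6)·(-0.4) + (-0.4)·(2.6)) / 4 = 16.2/4 = 4.05
  S[V,V] = ((-1.6)·(-1.6) + (0.4)·(0.4) + (-1.6)·(-1.6) + (1.4)·(1.4) + (1.4)·(1.4)) / 4 = 9.2/4 = 2.3
  S[V,W] = ((-1.6)·(-4.4) + (0.4)·(0.6) + (-1.6)·(1.6) + (1.4)·(-0.4) + (1.4)·(2.6)) / 4 = 7.8/4 = 1.95
  S[W,W] = ((-4.4)·(-4.4) + (0.6)·(0.6) + (1.6)·(1.6) + (-0.4)·(-0.4) + (2.6)·(2.6)) / 4 = 29.2/4 = 7.3

S is symmetric (S[j,i] = S[i,j]). Assembling:

S = [[4.8, 1.45, 4.05],
 [1.45, 2.3, 1.95],
 [4.05, 1.95, 7.3]]


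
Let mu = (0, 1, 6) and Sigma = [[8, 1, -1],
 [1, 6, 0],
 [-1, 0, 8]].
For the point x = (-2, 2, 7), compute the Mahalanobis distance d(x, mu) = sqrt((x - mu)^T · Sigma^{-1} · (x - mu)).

Step 1 — centre the observation: (x - mu) = (-2, 1, 1).

Step 2 — invert Sigma (cofactor / det for 3×3, or solve directly):
  Sigma^{-1} = [[0.1297, -0.0216, 0.0162],
 [-0.0216, 0.1703, -0.0027],
 [0.0162, -0.0027, 0.127]].

Step 3 — form the quadratic (x - mu)^T · Sigma^{-1} · (x - mu):
  Sigma^{-1} · (x - mu) = (-0.2649, 0.2108, 0.0919).
  (x - mu)^T · [Sigma^{-1} · (x - mu)] = (-2)·(-0.2649) + (1)·(0.2108) + (1)·(0.0919) = 0.8324.

Step 4 — take square root: d = √(0.8324) ≈ 0.9124.

d(x, mu) = √(0.8324) ≈ 0.9124


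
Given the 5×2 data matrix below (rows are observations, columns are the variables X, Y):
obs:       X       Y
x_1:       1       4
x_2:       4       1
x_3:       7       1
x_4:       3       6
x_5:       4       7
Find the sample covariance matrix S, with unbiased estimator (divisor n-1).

Step 1 — column means:
  mean(X) = (1 + 4 + 7 + 3 + 4) / 5 = 19/5 = 3.8
  mean(Y) = (4 + 1 + 1 + 6 + 7) / 5 = 19/5 = 3.8

Step 2 — sample covariance S[i,j] = (1/(n-1)) · Σ_k (x_{k,i} - mean_i) · (x_{k,j} - mean_j), with n-1 = 4.
  S[X,X] = ((-2.8)·(-2.8) + (0.2)·(0.2) + (3.2)·(3.2) + (-0.8)·(-0.8) + (0.2)·(0.2)) / 4 = 18.8/4 = 4.7
  S[X,Y] = ((-2.8)·(0.2) + (0.2)·(-2.8) + (3.2)·(-2.8) + (-0.8)·(2.2) + (0.2)·(3.2)) / 4 = -11.2/4 = -2.8
  S[Y,Y] = ((0.2)·(0.2) + (-2.8)·(-2.8) + (-2.8)·(-2.8) + (2.2)·(2.2) + (3.2)·(3.2)) / 4 = 30.8/4 = 7.7

S is symmetric (S[j,i] = S[i,j]). Assembling:

S = [[4.7, -2.8],
 [-2.8, 7.7]]


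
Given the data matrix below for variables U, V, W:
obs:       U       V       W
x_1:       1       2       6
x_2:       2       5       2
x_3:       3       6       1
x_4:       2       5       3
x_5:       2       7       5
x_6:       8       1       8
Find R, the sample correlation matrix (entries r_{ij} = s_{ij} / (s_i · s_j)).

Step 1 — column means:
  mean(U) = (1 + 2 + 3 + 2 + 2 + 8) / 6 = 18/6 = 3
  mean(V) = (2 + 5 + 6 + 5 + 7 + 1) / 6 = 26/6 = 4.3333
  mean(W) = (6 + 2 + 1 + 3 + 5 + 8) / 6 = 25/6 = 4.1667

Step 2 — sample variances and covariances s[i,j] = (1/(n-1)) · Σ_k (x_{k,i} - mean_i) · (x_{k,j} - mean_j), with n-1 = 5:
  s[U,U] = ((-2)·(-2) + (-1)·(-1) + (0)·(0) + (-1)·(-1) + (-1)·(-1) + (5)·(5)) / 5 = 32/5 = 6.4
  s[U,V] = ((-2)·(-2.3333) + (-1)·(0.6667) + (0)·(1.6667) + (-1)·(0.6667) + (-1)·(2.6667) + (5)·(-3.3333)) / 5 = -16/5 = -3.2
  s[U,W] = ((-2)·(1.8333) + (-1)·(-2.1667) + (0)·(-3.1667) + (-1)·(-1.1667) + (-1)·(0.8333) + (5)·(3.8333)) / 5 = 18/5 = 3.6
  s[V,V] = ((-2.3333)·(-2.3333) + (0.6667)·(0.6667) + (1.6667)·(1.6667) + (0.6667)·(0.6667) + (2.6667)·(2.6667) + (-3.3333)·(-3.3333)) / 5 = 27.3333/5 = 5.4667
  s[V,W] = ((-2.3333)·(1.8333) + (0.6667)·(-2.1667) + (1.6667)·(-3.1667) + (0.6667)·(-1.1667) + (2.6667)·(0.8333) + (-3.3333)·(3.8333)) / 5 = -22.3333/5 = -4.4667
  s[W,W] = ((1.8333)·(1.8333) + (-2.1667)·(-2.1667) + (-3.1667)·(-3.1667) + (-1.1667)·(-1.1667) + (0.8333)·(0.8333) + (3.8333)·(3.8333)) / 5 = 34.8333/5 = 6.9667
  Sample standard deviations s_i = √(s[i,i]):
  s(U) = √(6.4) = 2.5298
  s(V) = √(5.4667) = 2.3381
  s(W) = √(6.9667) = 2.6394

Step 3 — r_{ij} = s_{ij} / (s_i · s_j):
  r[U,U] = 1 (diagonal).
  r[U,V] = -3.2 / (2.5298 · 2.3381) = -3.2 / 5.915 = -0.541
  r[U,W] = 3.6 / (2.5298 · 2.6394) = 3.6 / 6.6773 = 0.5391
  r[V,V] = 1 (diagonal).
  r[V,W] = -4.4667 / (2.3381 · 2.6394) = -4.4667 / 6.1713 = -0.7238
  r[W,W] = 1 (diagonal).

R is symmetric with unit diagonal. Assembling:

R = [[1, -0.541, 0.5391],
 [-0.541, 1, -0.7238],
 [0.5391, -0.7238, 1]]


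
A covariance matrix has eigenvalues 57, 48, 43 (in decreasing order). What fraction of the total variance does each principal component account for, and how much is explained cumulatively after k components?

Step 1 — total variance = trace(Sigma) = Σ λ_i = 57 + 48 + 43 = 148.

Step 2 — fraction explained by component i = λ_i / Σ λ:
  PC1: 57/148 = 0.3851
  PC2: 48/148 = 0.3243
  PC3: 43/148 = 0.2905

Step 3 — cumulative fraction after k components = (λ_1 + ... + λ_k) / Σ λ:
  k = 1: 57/148 = 0.3851
  k = 2: (57 + 48)/148 = 105/148 = 0.7095
  k = 3: (57 + 48 + 43)/148 = 148/148 = 1

Summary (fraction, with percent):

explained: PC1 0.3851 (38.51%), PC2 0.3243 (32.43%), PC3 0.2905 (29.05%);  cumulative: 0.3851, 0.7095, 1


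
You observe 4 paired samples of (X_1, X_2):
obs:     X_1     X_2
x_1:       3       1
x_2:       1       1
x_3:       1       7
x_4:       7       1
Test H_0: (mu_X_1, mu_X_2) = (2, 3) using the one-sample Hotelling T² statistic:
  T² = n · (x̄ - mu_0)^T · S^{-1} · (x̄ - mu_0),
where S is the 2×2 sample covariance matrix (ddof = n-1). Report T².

Step 1 — sample mean vector:
  mean(X_1) = (3 + 1 + 1 + 7) / 4 = 12/4 = 3
  mean(X_2) = (1 + 1 + 7 + 1) / 4 = 10/4 = 2.5
  x̄ = (3, 2.5),  deviation x̄ - mu_0 = (3, 2.5) - (2, 3) = (1, -0.5).

Step 2 — sample covariance matrix, S[i,j] = (1/(n-1)) · Σ_k (x_{k,i} - mean_i) · (x_{k,j} - mean_j), divisor n-1 = 3:
  S[X_1,X_1] = ((0)·(0) + (-2)·(-2) + (-2)·(-2) + (4)·(4)) / 3 = 24/3 = 8
  S[X_1,X_2] = ((0)·(-1.5) + (-2)·(-1.5) + (-2)·(4.5) + (4)·(-1.5)) / 3 = -12/3 = -4
  S[X_2,X_2] = ((-1.5)·(-1.5) + (-1.5)·(-1.5) + (4.5)·(4.5) + (-1.5)·(-1.5)) / 3 = 27/3 = 9
  S = [[8, -4],
 [-4, 9]].

Step 3 — invert S. det(S) = 8·9 - (-4)² = 56.
  S^{-1} = (1/det) · [[d, -b], [-b, a]] = [[0.1607, 0.0714],
 [0.0714, 0.1429]].

Step 4 — quadratic form (x̄ - mu_0)^T · S^{-1} · (x̄ - mu_0):
  S^{-1} · (x̄ - mu_0) = (0.125, 0),
  (x̄ - mu_0)^T · [...] = (1)·(0.125) + (-0.5)·(0) = 0.125.

Step 5 — scale by n: T² = 4 · 0.125 = 0.5.

T² ≈ 0.5


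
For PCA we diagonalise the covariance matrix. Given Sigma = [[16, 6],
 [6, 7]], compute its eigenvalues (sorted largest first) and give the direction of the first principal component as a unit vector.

Step 1 — characteristic polynomial of 2×2 Sigma:
  det(Sigma - λI) = λ² - trace · λ + det = 0.
  trace = 16 + 7 = 23, det = 16·7 - (6)² = 76.
Step 2 — discriminant:
  Δ = trace² - 4·det = 529 - 304 = 225.
Step 3 — eigenvalues:
  λ = (trace ± √Δ)/2 = (23 ± 15)/2,
  λ_1 = 19,  λ_2 = 4.

Step 4 — unit eigenvector for λ_1: solve (Sigma - λ_1 I)v = 0. First row:
  (16 - 19)·v_x + (6)·v_y = 0, i.e. (-3)·v_x + (6)·v_y = 0,
  so v ∝ (b, λ_1 - a) = (6, 3) = u.
  ||u|| = √((6)² + (3)²) = √(45) ≈ 6.7082,
  v_1 = u/||u|| ≈ (0.8944, 0.4472) (||v_1|| = 1).

λ_1 = 19,  λ_2 = 4;  v_1 ≈ (0.8944, 0.4472)


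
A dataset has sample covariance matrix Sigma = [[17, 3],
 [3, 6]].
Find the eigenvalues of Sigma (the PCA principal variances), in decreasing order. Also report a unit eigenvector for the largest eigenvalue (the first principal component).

Step 1 — characteristic polynomial of 2×2 Sigma:
  det(Sigma - λI) = λ² - trace · λ + det = 0.
  trace = 17 + 6 = 23, det = 17·6 - (3)² = 93.
Step 2 — discriminant:
  Δ = trace² - 4·det = 529 - 372 = 157.
Step 3 — eigenvalues:
  λ = (trace ± √Δ)/2 = (23 ± 12.53)/2,
  λ_1 = 17.765,  λ_2 = 5.235.

Step 4 — unit eigenvector for λ_1: solve (Sigma - λ_1 I)v = 0. First row:
  (17 - 17.765)·v_x + (3)·v_y = 0, i.e. (-0.765)·v_x + (3)·v_y = 0,
  so v ∝ (b, λ_1 - a) = (3, 0.765) = u.
  ||u|| = √((3)² + (0.765)²) = √(9.5852) ≈ 3.096,
  v_1 = u/||u|| ≈ (0.969, 0.2471) (||v_1|| = 1).

λ_1 = 17.765,  λ_2 = 5.235;  v_1 ≈ (0.969, 0.2471)


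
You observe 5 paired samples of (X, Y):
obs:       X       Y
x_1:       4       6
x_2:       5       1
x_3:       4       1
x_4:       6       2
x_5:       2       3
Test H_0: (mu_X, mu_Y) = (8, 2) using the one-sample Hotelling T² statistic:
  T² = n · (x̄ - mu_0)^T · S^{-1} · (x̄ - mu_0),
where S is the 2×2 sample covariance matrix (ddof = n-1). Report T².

Step 1 — sample mean vector:
  mean(X) = (4 + 5 + 4 + 6 + 2) / 5 = 21/5 = 4.2
  mean(Y) = (6 + 1 + 1 + 2 + 3) / 5 = 13/5 = 2.6
  x̄ = (4.2, 2.6),  deviation x̄ - mu_0 = (4.2, 2.6) - (8, 2) = (-3.8, 0.6).

Step 2 — sample covariance matrix, S[i,j] = (1/(n-1)) · Σ_k (x_{k,i} - mean_i) · (x_{k,j} - mean_j), divisor n-1 = 4:
  S[X,X] = ((-0.2)·(-0.2) + (0.8)·(0.8) + (-0.2)·(-0.2) + (1.8)·(1.8) + (-2.2)·(-2.2)) / 4 = 8.8/4 = 2.2
  S[X,Y] = ((-0.2)·(3.4) + (0.8)·(-1.6) + (-0.2)·(-1.6) + (1.8)·(-0.6) + (-2.2)·(0.4)) / 4 = -3.6/4 = -0.9
  S[Y,Y] = ((3.4)·(3.4) + (-1.6)·(-1.6) + (-1.6)·(-1.6) + (-0.6)·(-0.6) + (0.4)·(0.4)) / 4 = 17.2/4 = 4.3
  S = [[2.2, -0.9],
 [-0.9, 4.3]].

Step 3 — invert S. det(S) = 2.2·4.3 - (-0.9)² = 8.65.
  S^{-1} = (1/det) · [[d, -b], [-b, a]] = [[0.4971, 0.104],
 [0.104, 0.2543]].

Step 4 — quadratic form (x̄ - mu_0)^T · S^{-1} · (x̄ - mu_0):
  S^{-1} · (x̄ - mu_0) = (-1.8266, -0.2428),
  (x̄ - mu_0)^T · [...] = (-3.8)·(-1.8266) + (0.6)·(-0.2428) = 6.7954.

Step 5 — scale by n: T² = 5 · 6.7954 = 33.9769.

T² ≈ 33.9769


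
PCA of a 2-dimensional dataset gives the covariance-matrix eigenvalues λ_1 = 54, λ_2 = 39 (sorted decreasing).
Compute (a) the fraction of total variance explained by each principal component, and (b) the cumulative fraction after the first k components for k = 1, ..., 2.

Step 1 — total variance = trace(Sigma) = Σ λ_i = 54 + 39 = 93.

Step 2 — fraction explained by component i = λ_i / Σ λ:
  PC1: 54/93 = 0.5806
  PC2: 39/93 = 0.4194

Step 3 — cumulative fraction after k components = (λ_1 + ... + λ_k) / Σ λ:
  k = 1: 54/93 = 0.5806
  k = 2: (54 + 39)/93 = 93/93 = 1

Summary (fraction, with percent):

explained: PC1 0.5806 (58.06%), PC2 0.4194 (41.94%);  cumulative: 0.5806, 1


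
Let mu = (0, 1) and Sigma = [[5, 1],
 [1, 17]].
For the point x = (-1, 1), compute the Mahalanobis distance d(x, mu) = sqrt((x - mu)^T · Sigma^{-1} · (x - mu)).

Step 1 — centre the observation: (x - mu) = (-1, 0).

Step 2 — invert Sigma. det(Sigma) = 5·17 - (1)² = 84.
  Sigma^{-1} = (1/det) · [[d, -b], [-b, a]] = [[0.2024, -0.0119],
 [-0.0119, 0.0595]].

Step 3 — form the quadratic (x - mu)^T · Sigma^{-1} · (x - mu):
  Sigma^{-1} · (x - mu) = (-0.2024, 0.0119).
  (x - mu)^T · [Sigma^{-1} · (x - mu)] = (-1)·(-0.2024) + (0)·(0.0119) = 0.2024.

Step 4 — take square root: d = √(0.2024) ≈ 0.4499.

d(x, mu) = √(0.2024) ≈ 0.4499


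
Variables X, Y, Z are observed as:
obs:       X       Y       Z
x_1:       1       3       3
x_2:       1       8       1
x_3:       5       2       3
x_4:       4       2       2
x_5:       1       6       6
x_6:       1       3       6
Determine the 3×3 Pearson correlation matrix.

Step 1 — column means:
  mean(X) = (1 + 1 + 5 + 4 + 1 + 1) / 6 = 13/6 = 2.1667
  mean(Y) = (3 + 8 + 2 + 2 + 6 + 3) / 6 = 24/6 = 4
  mean(Z) = (3 + 1 + 3 + 2 + 6 + 6) / 6 = 21/6 = 3.5

Step 2 — sample variances and covariances s[i,j] = (1/(n-1)) · Σ_k (x_{k,i} - mean_i) · (x_{k,j} - mean_j), with n-1 = 5:
  s[X,X] = ((-1.1667)·(-1.1667) + (-1.1667)·(-1.1667) + (2.8333)·(2.8333) + (1.8333)·(1.8333) + (-1.1667)·(-1.1667) + (-1.1667)·(-1.1667)) / 5 = 16.8333/5 = 3.3667
  s[X,Y] = ((-1.1667)·(-1) + (-1.1667)·(4) + (2.8333)·(-2) + (1.8333)·(-2) + (-1.1667)·(2) + (-1.1667)·(-1)) / 5 = -14/5 = -2.8
  s[X,Z] = ((-1.1667)·(-0.5) + (-1.1667)·(-2.5) + (2.8333)·(-0.5) + (1.8333)·(-1.5) + (-1.1667)·(2.5) + (-1.1667)·(2.5)) / 5 = -6.5/5 = -1.3
  s[Y,Y] = ((-1)·(-1) + (4)·(4) + (-2)·(-2) + (-2)·(-2) + (2)·(2) + (-1)·(-1)) / 5 = 30/5 = 6
  s[Y,Z] = ((-1)·(-0.5) + (4)·(-2.5) + (-2)·(-0.5) + (-2)·(-1.5) + (2)·(2.5) + (-1)·(2.5)) / 5 = -3/5 = -0.6
  s[Z,Z] = ((-0.5)·(-0.5) + (-2.5)·(-2.5) + (-0.5)·(-0.5) + (-1.5)·(-1.5) + (2.5)·(2.5) + (2.5)·(2.5)) / 5 = 21.5/5 = 4.3
  Sample standard deviations s_i = √(s[i,i]):
  s(X) = √(3.3667) = 1.8348
  s(Y) = √(6) = 2.4495
  s(Z) = √(4.3) = 2.0736

Step 3 — r_{ij} = s_{ij} / (s_i · s_j):
  r[X,X] = 1 (diagonal).
  r[X,Y] = -2.8 / (1.8348 · 2.4495) = -2.8 / 4.4944 = -0.623
  r[X,Z] = -1.3 / (1.8348 · 2.0736) = -1.3 / 3.8048 = -0.3417
  r[Y,Y] = 1 (diagonal).
  r[Y,Z] = -0.6 / (2.4495 · 2.0736) = -0.6 / 5.0794 = -0.1181
  r[Z,Z] = 1 (diagonal).

R is symmetric with unit diagonal. Assembling:

R = [[1, -0.623, -0.3417],
 [-0.623, 1, -0.1181],
 [-0.3417, -0.1181, 1]]


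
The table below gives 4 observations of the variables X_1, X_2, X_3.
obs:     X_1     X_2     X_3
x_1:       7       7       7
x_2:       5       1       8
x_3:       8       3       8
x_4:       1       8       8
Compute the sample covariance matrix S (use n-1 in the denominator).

Step 1 — column means:
  mean(X_1) = (7 + 5 + 8 + 1) / 4 = 21/4 = 5.25
  mean(X_2) = (7 + 1 + 3 + 8) / 4 = 19/4 = 4.75
  mean(X_3) = (7 + 8 + 8 + 8) / 4 = 31/4 = 7.75

Step 2 — sample covariance S[i,j] = (1/(n-1)) · Σ_k (x_{k,i} - mean_i) · (x_{k,j} - mean_j), with n-1 = 3.
  S[X_1,X_1] = ((1.75)·(1.75) + (-0.25)·(-0.25) + (2.75)·(2.75) + (-4.25)·(-4.25)) / 3 = 28.75/3 = 9.5833
  S[X_1,X_2] = ((1.75)·(2.25) + (-0.25)·(-3.75) + (2.75)·(-1.75) + (-4.25)·(3.25)) / 3 = -13.75/3 = -4.5833
  S[X_1,X_3] = ((1.75)·(-0.75) + (-0.25)·(0.25) + (2.75)·(0.25) + (-4.25)·(0.25)) / 3 = -1.75/3 = -0.5833
  S[X_2,X_2] = ((2.25)·(2.25) + (-3.75)·(-3.75) + (-1.75)·(-1.75) + (3.25)·(3.25)) / 3 = 32.75/3 = 10.9167
  S[X_2,X_3] = ((2.25)·(-0.75) + (-3.75)·(0.25) + (-1.75)·(0.25) + (3.25)·(0.25)) / 3 = -2.25/3 = -0.75
  S[X_3,X_3] = ((-0.75)·(-0.75) + (0.25)·(0.25) + (0.25)·(0.25) + (0.25)·(0.25)) / 3 = 0.75/3 = 0.25

S is symmetric (S[j,i] = S[i,j]). Assembling:

S = [[9.5833, -4.5833, -0.5833],
 [-4.5833, 10.9167, -0.75],
 [-0.5833, -0.75, 0.25]]


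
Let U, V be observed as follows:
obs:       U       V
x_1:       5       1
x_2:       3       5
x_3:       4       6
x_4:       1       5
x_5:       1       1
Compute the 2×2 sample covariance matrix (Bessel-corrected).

Step 1 — column means:
  mean(U) = (5 + 3 + 4 + 1 + 1) / 5 = 14/5 = 2.8
  mean(V) = (1 + 5 + 6 + 5 + 1) / 5 = 18/5 = 3.6

Step 2 — sample covariance S[i,j] = (1/(n-1)) · Σ_k (x_{k,i} - mean_i) · (x_{k,j} - mean_j), with n-1 = 4.
  S[U,U] = ((2.2)·(2.2) + (0.2)·(0.2) + (1.2)·(1.2) + (-1.8)·(-1.8) + (-1.8)·(-1.8)) / 4 = 12.8/4 = 3.2
  S[U,V] = ((2.2)·(-2.6) + (0.2)·(1.4) + (1.2)·(2.4) + (-1.8)·(1.4) + (-1.8)·(-2.6)) / 4 = -0.4/4 = -0.1
  S[V,V] = ((-2.6)·(-2.6) + (1.4)·(1.4) + (2.4)·(2.4) + (1.4)·(1.4) + (-2.6)·(-2.6)) / 4 = 23.2/4 = 5.8

S is symmetric (S[j,i] = S[i,j]). Assembling:

S = [[3.2, -0.1],
 [-0.1, 5.8]]


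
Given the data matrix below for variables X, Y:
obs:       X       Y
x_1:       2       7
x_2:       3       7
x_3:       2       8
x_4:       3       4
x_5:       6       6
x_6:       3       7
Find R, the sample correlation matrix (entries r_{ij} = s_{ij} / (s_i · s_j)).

Step 1 — column means:
  mean(X) = (2 + 3 + 2 + 3 + 6 + 3) / 6 = 19/6 = 3.1667
  mean(Y) = (7 + 7 + 8 + 4 + 6 + 7) / 6 = 39/6 = 6.5

Step 2 — sample variances and covariances s[i,j] = (1/(n-1)) · Σ_k (x_{k,i} - mean_i) · (x_{k,j} - mean_j), with n-1 = 5:
  s[X,X] = ((-1.1667)·(-1.1667) + (-0.1667)·(-0.1667) + (-1.1667)·(-1.1667) + (-0.1667)·(-0.1667) + (2.8333)·(2.8333) + (-0.1667)·(-0.1667)) / 5 = 10.8333/5 = 2.1667
  s[X,Y] = ((-1.1667)·(0.5) + (-0.1667)·(0.5) + (-1.1667)·(1.5) + (-0.1667)·(-2.5) + (2.8333)·(-0.5) + (-0.1667)·(0.5)) / 5 = -3.5/5 = -0.7
  s[Y,Y] = ((0.5)·(0.5) + (0.5)·(0.5) + (1.5)·(1.5) + (-2.5)·(-2.5) + (-0.5)·(-0.5) + (0.5)·(0.5)) / 5 = 9.5/5 = 1.9
  Sample standard deviations s_i = √(s[i,i]):
  s(X) = √(2.1667) = 1.472
  s(Y) = √(1.9) = 1.3784

Step 3 — r_{ij} = s_{ij} / (s_i · s_j):
  r[X,X] = 1 (diagonal).
  r[X,Y] = -0.7 / (1.472 · 1.3784) = -0.7 / 2.029 = -0.345
  r[Y,Y] = 1 (diagonal).

R is symmetric with unit diagonal. Assembling:

R = [[1, -0.345],
 [-0.345, 1]]


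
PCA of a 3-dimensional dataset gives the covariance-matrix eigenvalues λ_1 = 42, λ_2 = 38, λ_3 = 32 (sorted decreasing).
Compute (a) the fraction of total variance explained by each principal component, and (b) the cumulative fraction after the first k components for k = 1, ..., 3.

Step 1 — total variance = trace(Sigma) = Σ λ_i = 42 + 38 + 32 = 112.

Step 2 — fraction explained by component i = λ_i / Σ λ:
  PC1: 42/112 = 0.375
  PC2: 38/112 = 0.3393
  PC3: 32/112 = 0.2857

Step 3 — cumulative fraction after k components = (λ_1 + ... + λ_k) / Σ λ:
  k = 1: 42/112 = 0.375
  k = 2: (42 + 38)/112 = 80/112 = 0.7143
  k = 3: (42 + 38 + 32)/112 = 112/112 = 1

Summary (fraction, with percent):

explained: PC1 0.375 (37.5%), PC2 0.3393 (33.93%), PC3 0.2857 (28.57%);  cumulative: 0.375, 0.7143, 1


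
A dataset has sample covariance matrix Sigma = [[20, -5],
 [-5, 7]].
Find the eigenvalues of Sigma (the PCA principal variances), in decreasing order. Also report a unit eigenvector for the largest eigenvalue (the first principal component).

Step 1 — characteristic polynomial of 2×2 Sigma:
  det(Sigma - λI) = λ² - trace · λ + det = 0.
  trace = 20 + 7 = 27, det = 20·7 - (-5)² = 115.
Step 2 — discriminant:
  Δ = trace² - 4·det = 729 - 460 = 269.
Step 3 — eigenvalues:
  λ = (trace ± √Δ)/2 = (27 ± 16.4012)/2,
  λ_1 = 21.7006,  λ_2 = 5.2994.

Step 4 — unit eigenvector for λ_1: solve (Sigma - λ_1 I)v = 0. First row:
  (20 - 21.7006)·v_x + (-5)·v_y = 0, i.e. (-1.7006)·v_x + (-5)·v_y = 0,
  so v ∝ (b, λ_1 - a) = (-5, 1.7006); multiply by -1 so the first entry is positive: u = (5, -1.7006).
  ||u|| = √((5)² + (-1.7006)²) = √(27.8921) ≈ 5.2813,
  v_1 = u/||u|| ≈ (0.9467, -0.322) (||v_1|| = 1).

λ_1 = 21.7006,  λ_2 = 5.2994;  v_1 ≈ (0.9467, -0.322)


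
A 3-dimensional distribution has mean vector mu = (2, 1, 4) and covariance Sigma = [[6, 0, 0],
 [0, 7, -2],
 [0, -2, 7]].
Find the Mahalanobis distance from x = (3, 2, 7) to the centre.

Step 1 — centre the observation: (x - mu) = (1, 1, 3).

Step 2 — invert Sigma (cofactor / det for 3×3, or solve directly):
  Sigma^{-1} = [[0.1667, 0, 0],
 [0, 0.1556, 0.0444],
 [0, 0.0444, 0.1556]].

Step 3 — form the quadratic (x - mu)^T · Sigma^{-1} · (x - mu):
  Sigma^{-1} · (x - mu) = (0.1667, 0.2889, 0.5111).
  (x - mu)^T · [Sigma^{-1} · (x - mu)] = (1)·(0.1667) + (1)·(0.2889) + (3)·(0.5111) = 1.9889.

Step 4 — take square root: d = √(1.9889) ≈ 1.4103.

d(x, mu) = √(1.9889) ≈ 1.4103


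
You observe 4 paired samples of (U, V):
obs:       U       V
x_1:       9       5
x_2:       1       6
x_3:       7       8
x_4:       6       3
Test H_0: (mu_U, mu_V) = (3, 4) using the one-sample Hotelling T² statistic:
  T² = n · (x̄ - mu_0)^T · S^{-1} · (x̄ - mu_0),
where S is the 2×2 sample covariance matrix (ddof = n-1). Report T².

Step 1 — sample mean vector:
  mean(U) = (9 + 1 + 7 + 6) / 4 = 23/4 = 5.75
  mean(V) = (5 + 6 + 8 + 3) / 4 = 22/4 = 5.5
  x̄ = (5.75, 5.5),  deviation x̄ - mu_0 = (5.75, 5.5) - (3, 4) = (2.75, 1.5).

Step 2 — sample covariance matrix, S[i,j] = (1/(n-1)) · Σ_k (x_{k,i} - mean_i) · (x_{k,j} - mean_j), divisor n-1 = 3:
  S[U,U] = ((3.25)·(3.25) + (-4.75)·(-4.75) + (1.25)·(1.25) + (0.25)·(0.25)) / 3 = 34.75/3 = 11.5833
  S[U,V] = ((3.25)·(-0.5) + (-4.75)·(0.5) + (1.25)·(2.5) + (0.25)·(-2.5)) / 3 = -1.5/3 = -0.5
  S[V,V] = ((-0.5)·(-0.5) + (0.5)·(0.5) + (2.5)·(2.5) + (-2.5)·(-2.5)) / 3 = 13/3 = 4.3333
  S = [[11.5833, -0.5],
 [-0.5, 4.3333]].

Step 3 — invert S. det(S) = 11.5833·4.3333 - (-0.5)² = 49.9444.
  S^{-1} = (1/det) · [[d, -b], [-b, a]] = [[0.0868, 0.01],
 [0.01, 0.2319]].

Step 4 — quadratic form (x̄ - mu_0)^T · S^{-1} · (x̄ - mu_0):
  S^{-1} · (x̄ - mu_0) = (0.2536, 0.3754),
  (x̄ - mu_0)^T · [...] = (2.75)·(0.2536) + (1.5)·(0.3754) = 1.2606.

Step 5 — scale by n: T² = 4 · 1.2606 = 5.0423.

T² ≈ 5.0423


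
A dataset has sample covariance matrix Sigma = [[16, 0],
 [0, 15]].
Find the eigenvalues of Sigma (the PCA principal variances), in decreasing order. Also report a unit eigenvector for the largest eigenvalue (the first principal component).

Step 1 — characteristic polynomial of 2×2 Sigma:
  det(Sigma - λI) = λ² - trace · λ + det = 0.
  trace = 16 + 15 = 31, det = 16·15 - (0)² = 240.
Step 2 — discriminant:
  Δ = trace² - 4·det = 961 - 960 = 1.
Step 3 — eigenvalues:
  λ = (trace ± √Δ)/2 = (31 ± 1)/2,
  λ_1 = 16,  λ_2 = 15.

Step 4 — unit eigenvector for λ_1: Sigma is diagonal, so its eigenvectors are the coordinate axes. λ_1 = 16 is the diagonal entry on the first coordinate axis, hence
  v_1 = (1, 0) (||v_1|| = 1).

λ_1 = 16,  λ_2 = 15;  v_1 ≈ (1, 0)


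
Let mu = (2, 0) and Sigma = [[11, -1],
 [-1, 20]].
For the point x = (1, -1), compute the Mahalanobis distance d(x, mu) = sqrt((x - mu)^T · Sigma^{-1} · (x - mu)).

Step 1 — centre the observation: (x - mu) = (-1, -1).

Step 2 — invert Sigma. det(Sigma) = 11·20 - (-1)² = 219.
  Sigma^{-1} = (1/det) · [[d, -b], [-b, a]] = [[0.0913, 0.0046],
 [0.0046, 0.0502]].

Step 3 — form the quadratic (x - mu)^T · Sigma^{-1} · (x - mu):
  Sigma^{-1} · (x - mu) = (-0.0959, -0.0548).
  (x - mu)^T · [Sigma^{-1} · (x - mu)] = (-1)·(-0.0959) + (-1)·(-0.0548) = 0.1507.

Step 4 — take square root: d = √(0.1507) ≈ 0.3882.

d(x, mu) = √(0.1507) ≈ 0.3882


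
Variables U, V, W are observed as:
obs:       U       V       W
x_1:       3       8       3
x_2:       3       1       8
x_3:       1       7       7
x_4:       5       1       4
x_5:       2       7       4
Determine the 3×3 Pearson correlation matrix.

Step 1 — column means:
  mean(U) = (3 + 3 + 1 + 5 + 2) / 5 = 14/5 = 2.8
  mean(V) = (8 + 1 + 7 + 1 + 7) / 5 = 24/5 = 4.8
  mean(W) = (3 + 8 + 7 + 4 + 4) / 5 = 26/5 = 5.2

Step 2 — sample variances and covariances s[i,j] = (1/(n-1)) · Σ_k (x_{k,i} - mean_i) · (x_{k,j} - mean_j), with n-1 = 4:
  s[U,U] = ((0.2)·(0.2) + (0.2)·(0.2) + (-1.8)·(-1.8) + (2.2)·(2.2) + (-0.8)·(-0.8)) / 4 = 8.8/4 = 2.2
  s[U,V] = ((0.2)·(3.2) + (0.2)·(-3.8) + (-1.8)·(2.2) + (2.2)·(-3.8) + (-0.8)·(2.2)) / 4 = -14.2/4 = -3.55
  s[U,W] = ((0.2)·(-2.2) + (0.2)·(2.8) + (-1.8)·(1.8) + (2.2)·(-1.2) + (-0.8)·(-1.2)) / 4 = -4.8/4 = -1.2
  s[V,V] = ((3.2)·(3.2) + (-3.8)·(-3.8) + (2.2)·(2.2) + (-3.8)·(-3.8) + (2.2)·(2.2)) / 4 = 48.8/4 = 12.2
  s[V,W] = ((3.2)·(-2.2) + (-3.8)·(2.8) + (2.2)·(1.8) + (-3.8)·(-1.2) + (2.2)·(-1.2)) / 4 = -11.8/4 = -2.95
  s[W,W] = ((-2.2)·(-2.2) + (2.8)·(2.8) + (1.8)·(1.8) + (-1.2)·(-1.2) + (-1.2)·(-1.2)) / 4 = 18.8/4 = 4.7
  Sample standard deviations s_i = √(s[i,i]):
  s(U) = √(2.2) = 1.4832
  s(V) = √(12.2) = 3.4928
  s(W) = √(4.7) = 2.1679

Step 3 — r_{ij} = s_{ij} / (s_i · s_j):
  r[U,U] = 1 (diagonal).
  r[U,V] = -3.55 / (1.4832 · 3.4928) = -3.55 / 5.1807 = -0.6852
  r[U,W] = -1.2 / (1.4832 · 2.1679) = -1.2 / 3.2156 = -0.3732
  r[V,V] = 1 (diagonal).
  r[V,W] = -2.95 / (3.4928 · 2.1679) = -2.95 / 7.5723 = -0.3896
  r[W,W] = 1 (diagonal).

R is symmetric with unit diagonal. Assembling:

R = [[1, -0.6852, -0.3732],
 [-0.6852, 1, -0.3896],
 [-0.3732, -0.3896, 1]]


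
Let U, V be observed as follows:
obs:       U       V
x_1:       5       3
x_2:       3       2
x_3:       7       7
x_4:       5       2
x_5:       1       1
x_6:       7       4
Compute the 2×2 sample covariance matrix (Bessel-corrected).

Step 1 — column means:
  mean(U) = (5 + 3 + 7 + 5 + 1 + 7) / 6 = 28/6 = 4.6667
  mean(V) = (3 + 2 + 7 + 2 + 1 + 4) / 6 = 19/6 = 3.1667

Step 2 — sample covariance S[i,j] = (1/(n-1)) · Σ_k (x_{k,i} - mean_i) · (x_{k,j} - mean_j), with n-1 = 5.
  S[U,U] = ((0.3333)·(0.3333) + (-1.6667)·(-1.6667) + (2.3333)·(2.3333) + (0.3333)·(0.3333) + (-3.6667)·(-3.6667) + (2.3333)·(2.3333)) / 5 = 27.3333/5 = 5.4667
  S[U,V] = ((0.3333)·(-0.1667) + (-1.6667)·(-1.1667) + (2.3333)·(3.8333) + (0.3333)·(-1.1667) + (-3.6667)·(-2.1667) + (2.3333)·(0.8333)) / 5 = 20.3333/5 = 4.0667
  S[V,V] = ((-0.1667)·(-0.1667) + (-1.1667)·(-1.1667) + (3.8333)·(3.8333) + (-1.1667)·(-1.1667) + (-2.1667)·(-2.1667) + (0.8333)·(0.8333)) / 5 = 22.8333/5 = 4.5667

S is symmetric (S[j,i] = S[i,j]). Assembling:

S = [[5.4667, 4.0667],
 [4.0667, 4.5667]]


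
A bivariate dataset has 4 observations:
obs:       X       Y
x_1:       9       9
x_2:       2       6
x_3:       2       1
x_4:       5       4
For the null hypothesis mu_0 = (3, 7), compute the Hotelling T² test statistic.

Step 1 — sample mean vector:
  mean(X) = (9 + 2 + 2 + 5) / 4 = 18/4 = 4.5
  mean(Y) = (9 + 6 + 1 + 4) / 4 = 20/4 = 5
  x̄ = (4.5, 5),  deviation x̄ - mu_0 = (4.5, 5) - (3, 7) = (1.5, -2).

Step 2 — sample covariance matrix, S[i,j] = (1/(n-1)) · Σ_k (x_{k,i} - mean_i) · (x_{k,j} - mean_j), divisor n-1 = 3:
  S[X,X] = ((4.5)·(4.5) + (-2.5)·(-2.5) + (-2.5)·(-2.5) + (0.5)·(0.5)) / 3 = 33/3 = 11
  S[X,Y] = ((4.5)·(4) + (-2.5)·(1) + (-2.5)·(-4) + (0.5)·(-1)) / 3 = 25/3 = 8.3333
  S[Y,Y] = ((4)·(4) + (1)·(1) + (-4)·(-4) + (-1)·(-1)) / 3 = 34/3 = 11.3333
  S = [[11, 8.3333],
 [8.3333, 11.3333]].

Step 3 — invert S. det(S) = 11·11.3333 - (8.3333)² = 55.2222.
  S^{-1} = (1/det) · [[d, -b], [-b, a]] = [[0.2052, -0.1509],
 [-0.1509, 0.1992]].

Step 4 — quadratic form (x̄ - mu_0)^T · S^{-1} · (x̄ - mu_0):
  S^{-1} · (x̄ - mu_0) = (0.6097, -0.6247),
  (x̄ - mu_0)^T · [...] = (1.5)·(0.6097) + (-2)·(-0.6247) = 2.164.

Step 5 — scale by n: T² = 4 · 2.164 = 8.6559.

T² ≈ 8.6559


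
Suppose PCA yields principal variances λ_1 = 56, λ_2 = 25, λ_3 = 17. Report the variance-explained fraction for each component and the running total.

Step 1 — total variance = trace(Sigma) = Σ λ_i = 56 + 25 + 17 = 98.

Step 2 — fraction explained by component i = λ_i / Σ λ:
  PC1: 56/98 = 0.5714
  PC2: 25/98 = 0.2551
  PC3: 17/98 = 0.1735

Step 3 — cumulative fraction after k components = (λ_1 + ... + λ_k) / Σ λ:
  k = 1: 56/98 = 0.5714
  k = 2: (56 + 25)/98 = 81/98 = 0.8265
  k = 3: (56 + 25 + 17)/98 = 98/98 = 1

Summary (fraction, with percent):

explained: PC1 0.5714 (57.14%), PC2 0.2551 (25.51%), PC3 0.1735 (17.35%);  cumulative: 0.5714, 0.8265, 1


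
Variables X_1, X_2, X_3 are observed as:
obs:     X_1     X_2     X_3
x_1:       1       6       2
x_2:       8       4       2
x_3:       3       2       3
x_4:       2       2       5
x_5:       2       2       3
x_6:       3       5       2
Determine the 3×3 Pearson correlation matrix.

Step 1 — column means:
  mean(X_1) = (1 + 8 + 3 + 2 + 2 + 3) / 6 = 19/6 = 3.1667
  mean(X_2) = (6 + 4 + 2 + 2 + 2 + 5) / 6 = 21/6 = 3.5
  mean(X_3) = (2 + 2 + 3 + 5 + 3 + 2) / 6 = 17/6 = 2.8333

Step 2 — sample variances and covariances s[i,j] = (1/(n-1)) · Σ_k (x_{k,i} - mean_i) · (x_{k,j} - mean_j), with n-1 = 5:
  s[X_1,X_1] = ((-2.1667)·(-2.1667) + (4.8333)·(4.8333) + (-0.1667)·(-0.1667) + (-1.1667)·(-1.1667) + (-1.1667)·(-1.1667) + (-0.1667)·(-0.1667)) / 5 = 30.8333/5 = 6.1667
  s[X_1,X_2] = ((-2.1667)·(2.5) + (4.8333)·(0.5) + (-0.1667)·(-1.5) + (-1.1667)·(-1.5) + (-1.1667)·(-1.5) + (-0.1667)·(1.5)) / 5 = 0.5/5 = 0.1
  s[X_1,X_3] = ((-2.1667)·(-0.8333) + (4.8333)·(-0.8333) + (-0.1667)·(0.1667) + (-1.1667)·(2.1667) + (-1.1667)·(0.1667) + (-0.1667)·(-0.8333)) / 5 = -4.8333/5 = -0.9667
  s[X_2,X_2] = ((2.5)·(2.5) + (0.5)·(0.5) + (-1.5)·(-1.5) + (-1.5)·(-1.5) + (-1.5)·(-1.5) + (1.5)·(1.5)) / 5 = 15.5/5 = 3.1
  s[X_2,X_3] = ((2.5)·(-0.8333) + (0.5)·(-0.8333) + (-1.5)·(0.1667) + (-1.5)·(2.1667) + (-1.5)·(0.1667) + (1.5)·(-0.8333)) / 5 = -7.5/5 = -1.5
  s[X_3,X_3] = ((-0.8333)·(-0.8333) + (-0.8333)·(-0.8333) + (0.1667)·(0.1667) + (2.1667)·(2.1667) + (0.1667)·(0.1667) + (-0.8333)·(-0.8333)) / 5 = 6.8333/5 = 1.3667
  Sample standard deviations s_i = √(s[i,i]):
  s(X_1) = √(6.1667) = 2.4833
  s(X_2) = √(3.1) = 1.7607
  s(X_3) = √(1.3667) = 1.169

Step 3 — r_{ij} = s_{ij} / (s_i · s_j):
  r[X_1,X_1] = 1 (diagonal).
  r[X_1,X_2] = 0.1 / (2.4833 · 1.7607) = 0.1 / 4.3723 = 0.0229
  r[X_1,X_3] = -0.9667 / (2.4833 · 1.169) = -0.9667 / 2.9031 = -0.333
  r[X_2,X_2] = 1 (diagonal).
  r[X_2,X_3] = -1.5 / (1.7607 · 1.169) = -1.5 / 2.0583 = -0.7288
  r[X_3,X_3] = 1 (diagonal).

R is symmetric with unit diagonal. Assembling:

R = [[1, 0.0229, -0.333],
 [0.0229, 1, -0.7288],
 [-0.333, -0.7288, 1]]


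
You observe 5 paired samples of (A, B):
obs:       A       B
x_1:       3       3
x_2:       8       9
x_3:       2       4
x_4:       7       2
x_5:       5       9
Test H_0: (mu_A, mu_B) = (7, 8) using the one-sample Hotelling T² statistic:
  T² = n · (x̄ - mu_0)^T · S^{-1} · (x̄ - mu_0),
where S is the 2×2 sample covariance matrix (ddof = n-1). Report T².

Step 1 — sample mean vector:
  mean(A) = (3 + 8 + 2 + 7 + 5) / 5 = 25/5 = 5
  mean(B) = (3 + 9 + 4 + 2 + 9) / 5 = 27/5 = 5.4
  x̄ = (5, 5.4),  deviation x̄ - mu_0 = (5, 5.4) - (7, 8) = (-2, -2.6).

Step 2 — sample covariance matrix, S[i,j] = (1/(n-1)) · Σ_k (x_{k,i} - mean_i) · (x_{k,j} - mean_j), divisor n-1 = 4:
  S[A,A] = ((-2)·(-2) + (3)·(3) + (-3)·(-3) + (2)·(2) + (0)·(0)) / 4 = 26/4 = 6.5
  S[A,B] = ((-2)·(-2.4) + (3)·(3.6) + (-3)·(-1.4) + (2)·(-3.4) + (0)·(3.6)) / 4 = 13/4 = 3.25
  S[B,B] = ((-2.4)·(-2.4) + (3.6)·(3.6) + (-1.4)·(-1.4) + (-3.4)·(-3.4) + (3.6)·(3.6)) / 4 = 45.2/4 = 11.3
  S = [[6.5, 3.25],
 [3.25, 11.3]].

Step 3 — invert S. det(S) = 6.5·11.3 - (3.25)² = 62.8875.
  S^{-1} = (1/det) · [[d, -b], [-b, a]] = [[0.1797, -0.0517],
 [-0.0517, 0.1034]].

Step 4 — quadratic form (x̄ - mu_0)^T · S^{-1} · (x̄ - mu_0):
  S^{-1} · (x̄ - mu_0) = (-0.225, -0.1654),
  (x̄ - mu_0)^T · [...] = (-2)·(-0.225) + (-2.6)·(-0.1654) = 0.88.

Step 5 — scale by n: T² = 5 · 0.88 = 4.3999.

T² ≈ 4.3999


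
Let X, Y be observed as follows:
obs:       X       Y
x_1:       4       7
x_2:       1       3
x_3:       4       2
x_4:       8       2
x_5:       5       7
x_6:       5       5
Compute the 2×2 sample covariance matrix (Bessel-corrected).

Step 1 — column means:
  mean(X) = (4 + 1 + 4 + 8 + 5 + 5) / 6 = 27/6 = 4.5
  mean(Y) = (7 + 3 + 2 + 2 + 7 + 5) / 6 = 26/6 = 4.3333

Step 2 — sample covariance S[i,j] = (1/(n-1)) · Σ_k (x_{k,i} - mean_i) · (x_{k,j} - mean_j), with n-1 = 5.
  S[X,X] = ((-0.5)·(-0.5) + (-3.5)·(-3.5) + (-0.5)·(-0.5) + (3.5)·(3.5) + (0.5)·(0.5) + (0.5)·(0.5)) / 5 = 25.5/5 = 5.1
  S[X,Y] = ((-0.5)·(2.6667) + (-3.5)·(-1.3333) + (-0.5)·(-2.3333) + (3.5)·(-2.3333) + (0.5)·(2.6667) + (0.5)·(0.6667)) / 5 = -2/5 = -0.4
  S[Y,Y] = ((2.6667)·(2.6667) + (-1.3333)·(-1.3333) + (-2.3333)·(-2.3333) + (-2.3333)·(-2.3333) + (2.6667)·(2.6667) + (0.6667)·(0.6667)) / 5 = 27.3333/5 = 5.4667

S is symmetric (S[j,i] = S[i,j]). Assembling:

S = [[5.1, -0.4],
 [-0.4, 5.4667]]


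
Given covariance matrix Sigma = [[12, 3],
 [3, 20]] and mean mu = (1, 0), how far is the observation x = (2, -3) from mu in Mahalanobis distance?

Step 1 — centre the observation: (x - mu) = (1, -3).

Step 2 — invert Sigma. det(Sigma) = 12·20 - (3)² = 231.
  Sigma^{-1} = (1/det) · [[d, -b], [-b, a]] = [[0.0866, -0.013],
 [-0.013, 0.0519]].

Step 3 — form the quadratic (x - mu)^T · Sigma^{-1} · (x - mu):
  Sigma^{-1} · (x - mu) = (0.1255, -0.1688).
  (x - mu)^T · [Sigma^{-1} · (x - mu)] = (1)·(0.1255) + (-3)·(-0.1688) = 0.632.

Step 4 — take square root: d = √(0.632) ≈ 0.795.

d(x, mu) = √(0.632) ≈ 0.795


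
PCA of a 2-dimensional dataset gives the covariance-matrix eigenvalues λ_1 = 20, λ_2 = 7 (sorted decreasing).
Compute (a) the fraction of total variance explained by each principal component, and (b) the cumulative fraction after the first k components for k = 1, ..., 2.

Step 1 — total variance = trace(Sigma) = Σ λ_i = 20 + 7 = 27.

Step 2 — fraction explained by component i = λ_i / Σ λ:
  PC1: 20/27 = 0.7407
  PC2: 7/27 = 0.2593

Step 3 — cumulative fraction after k components = (λ_1 + ... + λ_k) / Σ λ:
  k = 1: 20/27 = 0.7407
  k = 2: (20 + 7)/27 = 27/27 = 1

Summary (fraction, with percent):

explained: PC1 0.7407 (74.07%), PC2 0.2593 (25.93%);  cumulative: 0.7407, 1


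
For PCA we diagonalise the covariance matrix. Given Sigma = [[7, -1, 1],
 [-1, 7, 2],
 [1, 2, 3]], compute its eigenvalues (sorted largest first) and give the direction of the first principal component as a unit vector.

Step 1 — characteristic polynomial p(λ) = det(λI - Sigma) = λ³ - tr·λ² + c_1·λ - det, where tr = trace, c_1 = sum of the principal 2×2 minors, det = det(Sigma):
  tr = 7 + 7 + 3 = 17,
  c_1 = (7·7 - (-1)²) + (7·3 - (1)²) + (7·3 - (2)²) = 48 + 20 + 17 = 85,
  det = 7·(7·3 - (2)²) - (-1)·((-1)·3 - (2)·(1)) + (1)·((-1)·(2) - 7·(1)) = 7·(17) - (-1)·(-5) + (1)·(-9) = 105.
  So p(λ) = λ³ - 17λ² + 85λ - 105.
Step 2 — look for an integer root (rational root theorem: any rational root is an integer divisor of 105). Testing λ = 7:
  p(7) = 343 - 833 + 595 - 105 = 0  ✓
  Dividing out (λ - 7): p(λ) = (λ - 7)(λ² - 10λ + 15).
Step 3 — remaining eigenvalues from the quadratic λ² - 10λ + 15 = 0:
  Δ = 10² - 4·15 = 100 - 60 = 40,  λ = (10 ± √40)/2 = (10 ± 6.3246)/2 ≈ 8.1623 or 1.8377.
  Sorted: λ_1 = 8.1623,  λ_2 = 7,  λ_3 = 1.8377  (check: sum = 17 = tr ✓).

Step 4 — unit eigenvector for λ_1 ≈ 8.1623: v spans the null space of (Sigma - λ_1 I), whose rows are
  r_1 = (-1.1623, -1, 1),  r_2 = (-1, -1.1623, 2),  r_3 = (1, 2, -5.1623).
  v is orthogonal to every row, so take v ∝ r_1 × r_2 = ((-1)·(2) - (1)·(-1.1623), (1)·(-1) - (-1.1623)·(2), (-1.1623)·(-1.1623) - (-1)·(-1)) ≈ (-0.8377, 1.3246, 0.3509).
  Rescale (multiply by -1 so the first nonzero entry is positive): u = (0.8377, -1.3246, -0.3509).
  ||u|| = √((0.8377)² + (-1.3246)² + (-0.3509)²) = √(2.5793) ≈ 1.606,  v_1 = u/||u|| ≈ (0.5216, -0.8247, -0.2185) (||v_1|| = 1).

λ_1 = 8.1623,  λ_2 = 7,  λ_3 = 1.8377;  v_1 ≈ (0.5216, -0.8247, -0.2185)
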